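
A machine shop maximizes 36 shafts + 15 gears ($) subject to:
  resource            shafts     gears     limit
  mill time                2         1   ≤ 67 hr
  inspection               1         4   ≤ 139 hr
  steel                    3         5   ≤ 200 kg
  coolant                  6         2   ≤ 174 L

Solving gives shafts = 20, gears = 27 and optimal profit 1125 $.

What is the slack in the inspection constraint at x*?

inspection used = 1·20 + 4·27 = 128; slack = 139 − 128 = 11.

11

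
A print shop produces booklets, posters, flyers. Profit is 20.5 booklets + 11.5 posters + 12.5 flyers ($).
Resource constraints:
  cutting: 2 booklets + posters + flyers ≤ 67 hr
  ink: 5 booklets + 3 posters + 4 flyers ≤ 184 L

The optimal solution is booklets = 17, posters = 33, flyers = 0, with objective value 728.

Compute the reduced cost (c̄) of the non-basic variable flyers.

-1.5

Check each constraint at x*: cutting 67/67 (tight); ink 184/184 (tight).
The binding rows give the dual system: 2·y_cutting + 5·y_ink = 20.5 and 1·y_cutting + 3·y_ink = 11.5.
Solving: y_cutting = 4, y_ink = 2.5.
Reduced cost of flyers: c₃ − yᵀa₃ = 12.5 − (4·1 + 2.5·4) = 12.5 − 14 = -1.5.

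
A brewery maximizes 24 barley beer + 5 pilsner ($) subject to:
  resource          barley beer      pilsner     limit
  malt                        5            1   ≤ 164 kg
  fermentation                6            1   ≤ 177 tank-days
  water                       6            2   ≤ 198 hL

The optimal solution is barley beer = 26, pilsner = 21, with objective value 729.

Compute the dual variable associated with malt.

Binding: fermentation and water. Non-binding: malt (13 unused).
Slack constraints have shadow price 0 (complementary slackness).
From A_Bᵀ y = c: 6·y_fermentation + 6·y_water = 24; 1·y_fermentation + 2·y_water = 5.
Solving: y_fermentation = 3, y_water = 1.
Shadow price of malt = 0.

0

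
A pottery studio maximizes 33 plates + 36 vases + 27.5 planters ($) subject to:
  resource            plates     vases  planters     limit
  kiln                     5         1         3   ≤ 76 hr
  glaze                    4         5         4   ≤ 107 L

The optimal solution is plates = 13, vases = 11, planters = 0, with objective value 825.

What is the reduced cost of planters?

Check each constraint at x*: kiln 76/76 (tight); glaze 107/107 (tight).
From A_Bᵀ y = c: 5·y_kiln + 4·y_glaze = 33; 1·y_kiln + 5·y_glaze = 36.
Solving: y_kiln = 1, y_glaze = 7.
Reduced cost of planters: c₃ − yᵀa₃ = 27.5 − (1·3 + 7·4) = 27.5 − 31 = -3.5.

-3.5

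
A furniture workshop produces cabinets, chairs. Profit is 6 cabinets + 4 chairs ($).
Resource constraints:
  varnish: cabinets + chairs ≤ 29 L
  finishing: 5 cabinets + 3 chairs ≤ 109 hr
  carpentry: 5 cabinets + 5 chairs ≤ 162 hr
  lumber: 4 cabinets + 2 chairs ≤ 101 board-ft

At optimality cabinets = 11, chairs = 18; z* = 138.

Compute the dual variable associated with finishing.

1

Binding: varnish and finishing. Non-binding: carpentry (17 unused), lumber (21 unused).
Since carpentry, lumber are not tight, their duals are 0.
The binding rows give the dual system: 1·y_varnish + 5·y_finishing = 6 and 1·y_varnish + 3·y_finishing = 4.
This yields shadow prices y_varnish = 1, y_finishing = 1.
Shadow price of finishing = 1.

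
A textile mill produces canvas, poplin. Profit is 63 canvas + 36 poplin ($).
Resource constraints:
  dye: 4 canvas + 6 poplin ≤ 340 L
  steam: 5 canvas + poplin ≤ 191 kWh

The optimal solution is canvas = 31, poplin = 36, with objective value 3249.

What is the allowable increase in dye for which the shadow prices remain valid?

Binding constraints: dye, steam. The basis is B = [[4,6],[5,1]] with det -26.
Per unit increase in dye, x* moves by d = (-0.0385, 0.1923).
The basis stays optimal until canvas reaches 0; allowable increase = 806 L.

806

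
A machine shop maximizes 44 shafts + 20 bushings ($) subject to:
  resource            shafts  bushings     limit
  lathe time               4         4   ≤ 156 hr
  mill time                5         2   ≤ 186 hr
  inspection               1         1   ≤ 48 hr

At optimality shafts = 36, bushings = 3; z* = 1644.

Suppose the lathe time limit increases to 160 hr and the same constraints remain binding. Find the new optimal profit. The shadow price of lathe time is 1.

1648

Δb = 4, so new z* = 1644 + (1)·(4) = 1644 + 4 = 1648.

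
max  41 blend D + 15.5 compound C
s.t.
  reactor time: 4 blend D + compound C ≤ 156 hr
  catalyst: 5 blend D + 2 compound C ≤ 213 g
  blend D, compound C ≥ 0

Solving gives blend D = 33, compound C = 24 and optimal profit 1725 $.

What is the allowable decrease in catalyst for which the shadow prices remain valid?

Binding constraints: reactor time, catalyst. The basis is B = [[4,1],[5,2]] with det 3.
Per unit decrease in catalyst, x* moves by d = (0.3333, -1.3333).
The basis stays optimal until compound C reaches 0; allowable decrease = 18 g.

18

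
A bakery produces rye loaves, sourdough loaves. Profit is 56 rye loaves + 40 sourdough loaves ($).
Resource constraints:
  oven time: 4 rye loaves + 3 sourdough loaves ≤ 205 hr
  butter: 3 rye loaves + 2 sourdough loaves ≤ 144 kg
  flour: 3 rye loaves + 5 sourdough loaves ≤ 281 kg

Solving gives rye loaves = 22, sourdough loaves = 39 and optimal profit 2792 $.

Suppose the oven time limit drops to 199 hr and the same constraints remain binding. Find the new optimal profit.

2744

At the optimum: oven time uses 205 of 205 (binding); butter uses 144 of 144 (binding); flour uses 261 of 281 (slack = 20).
By complementary slackness, y = 0 for the non-binding constraint.
Dual feasibility on the basic columns requires 4·y_oven time + 3·y_butter = 56, 3·y_oven time + 2·y_butter = 40.
Solving: y_oven time = 8, y_butter = 8.
Δz = y_oven time·Δb = 8 × (-6) = -48, so new z* = 2792 − 48 = 2744.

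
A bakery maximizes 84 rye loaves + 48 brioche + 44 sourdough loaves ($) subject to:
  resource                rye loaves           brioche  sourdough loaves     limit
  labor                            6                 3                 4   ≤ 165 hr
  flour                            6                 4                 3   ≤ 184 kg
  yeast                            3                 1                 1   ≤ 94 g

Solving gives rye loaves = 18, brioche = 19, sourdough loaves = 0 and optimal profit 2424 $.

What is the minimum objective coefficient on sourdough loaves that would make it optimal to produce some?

Check each constraint at x*: labor 165/165 (tight); flour 184/184 (tight); yeast 73/94 (slack 21).
Slack constraints have shadow price 0 (complementary slackness).
Dual feasibility on the basic columns requires 6·y_labor + 6·y_flour = 84, 3·y_labor + 4·y_flour = 48.
→ y_labor = 8 and y_flour = 6.
sourdough loaves enters the basis when its profit ≥ yᵀa₃ = 8·4 + 6·3 = 50.

50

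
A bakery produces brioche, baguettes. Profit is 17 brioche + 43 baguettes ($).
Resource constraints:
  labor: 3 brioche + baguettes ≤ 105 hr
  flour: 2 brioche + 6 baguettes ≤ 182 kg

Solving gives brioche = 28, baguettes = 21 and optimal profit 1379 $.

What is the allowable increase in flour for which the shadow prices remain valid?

Binding constraints: labor, flour. The basis is B = [[3,1],[2,6]] with det 16.
Per unit increase in flour, x* moves by d = (-0.0625, 0.1875).
The basis stays optimal until brioche reaches 0; allowable increase = 448 kg.

448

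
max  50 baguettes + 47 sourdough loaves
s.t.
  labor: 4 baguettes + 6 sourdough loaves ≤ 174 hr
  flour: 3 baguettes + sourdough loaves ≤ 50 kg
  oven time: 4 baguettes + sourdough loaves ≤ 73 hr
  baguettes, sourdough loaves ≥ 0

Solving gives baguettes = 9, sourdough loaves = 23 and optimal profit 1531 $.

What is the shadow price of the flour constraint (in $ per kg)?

8

Binding: labor and flour. Non-binding: oven time (14 unused).
By complementary slackness, y = 0 for the non-binding constraint.
Dual feasibility on the basic columns requires 4·y_labor + 3·y_flour = 50, 6·y_labor + 1·y_flour = 47.
Solving: y_labor = 6.5, y_flour = 8.
Shadow price of flour = 8.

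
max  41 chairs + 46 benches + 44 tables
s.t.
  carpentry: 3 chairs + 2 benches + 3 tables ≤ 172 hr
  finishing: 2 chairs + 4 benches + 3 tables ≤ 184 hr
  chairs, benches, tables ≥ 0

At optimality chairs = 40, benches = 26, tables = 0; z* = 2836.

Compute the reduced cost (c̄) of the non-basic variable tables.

At the optimum: carpentry uses 172 of 172 (binding); finishing uses 184 of 184 (binding).
The binding rows give the dual system: 3·y_carpentry + 2·y_finishing = 41 and 2·y_carpentry + 4·y_finishing = 46.
→ y_carpentry = 9 and y_finishing = 7.
Reduced cost of tables: c₃ − yᵀa₃ = 44 − (9·3 + 7·3) = 44 − 48 = -4.

-4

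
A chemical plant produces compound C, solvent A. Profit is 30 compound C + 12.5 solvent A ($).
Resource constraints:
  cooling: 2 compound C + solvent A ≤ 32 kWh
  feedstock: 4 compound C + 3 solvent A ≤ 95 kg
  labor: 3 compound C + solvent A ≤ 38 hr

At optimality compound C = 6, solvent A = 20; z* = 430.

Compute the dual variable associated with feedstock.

Check each constraint at x*: cooling 32/32 (tight); feedstock 84/95 (slack 11); labor 38/38 (tight).
Since feedstock is not tight, its dual is 0.
From A_Bᵀ y = c: 2·y_cooling + 3·y_labor = 30; 1·y_cooling + 1·y_labor = 12.5.
→ y_cooling = 7.5 and y_labor = 5.
Shadow price of feedstock = 0.

0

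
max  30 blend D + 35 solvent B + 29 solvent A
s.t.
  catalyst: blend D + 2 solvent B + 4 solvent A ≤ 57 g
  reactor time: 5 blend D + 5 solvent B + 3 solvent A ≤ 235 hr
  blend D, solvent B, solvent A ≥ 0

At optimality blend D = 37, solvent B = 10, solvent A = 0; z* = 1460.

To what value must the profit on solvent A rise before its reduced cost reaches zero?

35

Check each constraint at x*: catalyst 57/57 (tight); reactor time 235/235 (tight).
From A_Bᵀ y = c: 1·y_catalyst + 5·y_reactor time = 30; 2·y_catalyst + 5·y_reactor time = 35.
→ y_catalyst = 5 and y_reactor time = 5.
solvent A enters the basis when its profit ≥ yᵀa₃ = 5·4 + 5·3 = 35.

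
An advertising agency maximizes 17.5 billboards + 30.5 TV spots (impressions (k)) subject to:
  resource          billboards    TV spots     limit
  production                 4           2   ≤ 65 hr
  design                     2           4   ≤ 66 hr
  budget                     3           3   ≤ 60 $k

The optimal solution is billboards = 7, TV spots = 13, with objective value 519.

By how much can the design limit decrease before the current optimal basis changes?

11

Binding constraints: design, budget. The basis is B = [[2,4],[3,3]] with det -6.
Per unit decrease in design, x* moves by d = (0.5, -0.5).
The basis stays optimal until production becomes binding; allowable decrease = 11 hr.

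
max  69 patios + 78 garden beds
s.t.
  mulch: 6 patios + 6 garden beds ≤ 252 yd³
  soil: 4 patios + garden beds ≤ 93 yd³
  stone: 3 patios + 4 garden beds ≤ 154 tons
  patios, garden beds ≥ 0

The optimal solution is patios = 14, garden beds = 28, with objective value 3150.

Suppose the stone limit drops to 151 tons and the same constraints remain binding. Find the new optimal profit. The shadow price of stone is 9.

Δb = -3, so new z* = 3150 + (9)·(-3) = 3150 − 27 = 3123.

3123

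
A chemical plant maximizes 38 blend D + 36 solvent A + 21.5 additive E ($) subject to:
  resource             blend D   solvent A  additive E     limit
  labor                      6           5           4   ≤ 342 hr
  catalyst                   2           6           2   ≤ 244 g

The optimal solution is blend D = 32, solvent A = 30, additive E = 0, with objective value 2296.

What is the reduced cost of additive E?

-4.5

Both labor and catalyst are binding at x*.
From A_Bᵀ y = c: 6·y_labor + 2·y_catalyst = 38; 5·y_labor + 6·y_catalyst = 36.
→ y_labor = 6 and y_catalyst = 1.
Reduced cost of additive E: c₃ − yᵀa₃ = 21.5 − (6·4 + 1·2) = 21.5 − 26 = -4.5.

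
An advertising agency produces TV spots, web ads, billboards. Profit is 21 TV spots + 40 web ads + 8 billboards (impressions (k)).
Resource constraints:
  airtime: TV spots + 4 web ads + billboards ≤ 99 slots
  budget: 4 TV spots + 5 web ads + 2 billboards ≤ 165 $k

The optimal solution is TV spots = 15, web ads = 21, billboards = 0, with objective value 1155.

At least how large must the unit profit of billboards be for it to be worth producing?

Check each constraint at x*: airtime 99/99 (tight); budget 165/165 (tight).
The binding rows give the dual system: 1·y_airtime + 4·y_budget = 21 and 4·y_airtime + 5·y_budget = 40.
→ y_airtime = 5 and y_budget = 4.
billboards enters the basis when its profit ≥ yᵀa₃ = 5·1 + 4·2 = 13.

13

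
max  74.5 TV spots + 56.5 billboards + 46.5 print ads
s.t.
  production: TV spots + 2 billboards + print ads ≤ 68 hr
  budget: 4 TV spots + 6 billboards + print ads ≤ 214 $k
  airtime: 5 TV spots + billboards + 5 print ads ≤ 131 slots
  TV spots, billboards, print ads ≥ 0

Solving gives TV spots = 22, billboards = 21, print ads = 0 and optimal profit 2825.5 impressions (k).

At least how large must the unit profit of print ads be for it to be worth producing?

At the optimum: production uses 64 of 68 (slack = 4); budget uses 214 of 214 (binding); airtime uses 131 of 131 (binding).
Since production is not tight, its dual is 0.
The binding rows give the dual system: 4·y_budget + 5·y_airtime = 74.5 and 6·y_budget + 1·y_airtime = 56.5.
This yields shadow prices y_budget = 8, y_airtime = 8.5.
print ads enters the basis when its profit ≥ yᵀa₃ = 8·1 + 8.5·5 = 50.5.

50.5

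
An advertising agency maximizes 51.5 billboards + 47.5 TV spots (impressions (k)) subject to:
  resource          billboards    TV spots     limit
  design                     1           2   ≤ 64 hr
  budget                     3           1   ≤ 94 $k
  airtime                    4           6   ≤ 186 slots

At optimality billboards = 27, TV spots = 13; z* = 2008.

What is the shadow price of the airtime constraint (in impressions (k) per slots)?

Check each constraint at x*: design 53/64 (slack 11); budget 94/94 (tight); airtime 186/186 (tight).
Slack constraints have shadow price 0 (complementary slackness).
From A_Bᵀ y = c: 3·y_budget + 4·y_airtime = 51.5; 1·y_budget + 6·y_airtime = 47.5.
Solving: y_budget = 8.5, y_airtime = 6.5.
Shadow price of airtime = 6.5.

6.5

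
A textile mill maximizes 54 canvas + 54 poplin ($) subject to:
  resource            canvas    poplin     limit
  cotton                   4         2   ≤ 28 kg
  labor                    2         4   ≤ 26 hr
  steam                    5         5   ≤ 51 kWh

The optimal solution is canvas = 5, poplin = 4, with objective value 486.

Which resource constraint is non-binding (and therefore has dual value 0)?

cotton: 28/28 (binding)
labor: 26/26 (binding)
steam: 45/51 (slack 6)
By complementary slackness, a constraint with positive slack has shadow price 0 → steam.

steam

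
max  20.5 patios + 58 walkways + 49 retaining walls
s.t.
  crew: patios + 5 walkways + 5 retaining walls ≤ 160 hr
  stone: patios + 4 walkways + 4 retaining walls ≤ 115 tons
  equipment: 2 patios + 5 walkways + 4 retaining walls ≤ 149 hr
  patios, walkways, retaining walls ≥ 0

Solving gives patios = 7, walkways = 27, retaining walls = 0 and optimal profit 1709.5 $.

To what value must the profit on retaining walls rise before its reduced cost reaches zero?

50

At the optimum: crew uses 142 of 160 (slack = 18); stone uses 115 of 115 (binding); equipment uses 149 of 149 (binding).
Slack constraints have shadow price 0 (complementary slackness).
The binding rows give the dual system: 1·y_stone + 2·y_equipment = 20.5 and 4·y_stone + 5·y_equipment = 58.
This yields shadow prices y_stone = 4.5, y_equipment = 8.
retaining walls enters the basis when its profit ≥ yᵀa₃ = 4.5·4 + 8·4 = 50.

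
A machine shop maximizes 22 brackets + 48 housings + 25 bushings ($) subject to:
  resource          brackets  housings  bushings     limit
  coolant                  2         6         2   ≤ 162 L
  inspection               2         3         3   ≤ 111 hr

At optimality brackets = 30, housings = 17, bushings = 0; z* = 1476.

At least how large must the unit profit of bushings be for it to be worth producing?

At the optimum: coolant uses 162 of 162 (binding); inspection uses 111 of 111 (binding).
From A_Bᵀ y = c: 2·y_coolant + 2·y_inspection = 22; 6·y_coolant + 3·y_inspection = 48.
Solving: y_coolant = 5, y_inspection = 6.
bushings enters the basis when its profit ≥ yᵀa₃ = 5·2 + 6·3 = 28.

28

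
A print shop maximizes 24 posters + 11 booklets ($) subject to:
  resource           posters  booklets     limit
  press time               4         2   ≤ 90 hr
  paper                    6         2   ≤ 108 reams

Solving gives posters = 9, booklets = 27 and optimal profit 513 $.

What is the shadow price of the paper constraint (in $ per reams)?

1

Check each constraint at x*: press time 90/90 (tight); paper 108/108 (tight).
The binding rows give the dual system: 4·y_press time + 6·y_paper = 24 and 2·y_press time + 2·y_paper = 11.
Solving: y_press time = 4.5, y_paper = 1.
Shadow price of paper = 1.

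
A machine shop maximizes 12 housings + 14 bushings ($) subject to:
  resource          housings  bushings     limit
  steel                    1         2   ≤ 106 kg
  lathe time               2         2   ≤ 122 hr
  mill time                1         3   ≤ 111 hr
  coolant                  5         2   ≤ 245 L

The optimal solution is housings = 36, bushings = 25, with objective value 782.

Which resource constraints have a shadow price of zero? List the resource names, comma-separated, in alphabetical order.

steel: 86/106 (slack 20)
lathe time: 122/122 (binding)
mill time: 111/111 (binding)
coolant: 230/245 (slack 15)
By complementary slackness, a constraint with positive slack has shadow price 0 → coolant, steel.

coolant, steel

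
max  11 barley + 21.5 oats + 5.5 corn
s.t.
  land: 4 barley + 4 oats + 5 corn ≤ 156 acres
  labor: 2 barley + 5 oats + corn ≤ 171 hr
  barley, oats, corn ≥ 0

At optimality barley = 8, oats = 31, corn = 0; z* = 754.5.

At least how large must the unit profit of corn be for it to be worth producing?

8.5

Check each constraint at x*: land 156/156 (tight); labor 171/171 (tight).
From A_Bᵀ y = c: 4·y_land + 2·y_labor = 11; 4·y_land + 5·y_labor = 21.5.
→ y_land = 1 and y_labor = 3.5.
corn enters the basis when its profit ≥ yᵀa₃ = 1·5 + 3.5·1 = 8.5.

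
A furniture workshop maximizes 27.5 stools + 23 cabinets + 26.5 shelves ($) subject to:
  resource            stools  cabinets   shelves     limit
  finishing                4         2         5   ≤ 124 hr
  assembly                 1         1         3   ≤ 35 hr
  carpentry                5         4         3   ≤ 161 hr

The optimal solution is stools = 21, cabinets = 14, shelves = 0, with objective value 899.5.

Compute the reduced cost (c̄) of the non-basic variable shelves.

-2

Binding: assembly and carpentry. Non-binding: finishing (12 unused).
By complementary slackness, y = 0 for the non-binding constraint.
The binding rows give the dual system: 1·y_assembly + 5·y_carpentry = 27.5 and 1·y_assembly + 4·y_carpentry = 23.
This yields shadow prices y_assembly = 5, y_carpentry = 4.5.
Reduced cost of shelves: c₃ − yᵀa₃ = 26.5 − (5·3 + 4.5·3) = 26.5 − 28.5 = -2.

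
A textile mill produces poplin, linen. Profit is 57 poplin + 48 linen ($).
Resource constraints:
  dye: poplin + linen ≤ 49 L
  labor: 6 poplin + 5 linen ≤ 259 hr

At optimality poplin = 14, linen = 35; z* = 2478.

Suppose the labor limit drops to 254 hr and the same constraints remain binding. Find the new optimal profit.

2433

At the optimum: dye uses 49 of 49 (binding); labor uses 259 of 259 (binding).
The binding rows give the dual system: 1·y_dye + 6·y_labor = 57 and 1·y_dye + 5·y_labor = 48.
Solving: y_dye = 3, y_labor = 9.
Δz = y_labor·Δb = 9 × (-5) = -45, so new z* = 2478 − 45 = 2433.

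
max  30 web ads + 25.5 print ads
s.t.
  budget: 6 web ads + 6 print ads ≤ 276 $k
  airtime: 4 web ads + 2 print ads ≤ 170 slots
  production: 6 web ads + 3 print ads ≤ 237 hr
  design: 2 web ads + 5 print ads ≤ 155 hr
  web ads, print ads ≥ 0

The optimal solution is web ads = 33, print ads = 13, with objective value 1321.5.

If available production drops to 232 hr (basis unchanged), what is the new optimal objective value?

Binding: budget and production. Non-binding: airtime (12 unused), design (24 unused).
By complementary slackness, y = 0 for the non-binding constraints.
From A_Bᵀ y = c: 6·y_budget + 6·y_production = 30; 6·y_budget + 3·y_production = 25.5.
Solving: y_budget = 3.5, y_production = 1.5.
Δz = y_production·Δb = 1.5 × (-5) = -7.5, so new z* = 1321.5 − 7.5 = 1314.

1314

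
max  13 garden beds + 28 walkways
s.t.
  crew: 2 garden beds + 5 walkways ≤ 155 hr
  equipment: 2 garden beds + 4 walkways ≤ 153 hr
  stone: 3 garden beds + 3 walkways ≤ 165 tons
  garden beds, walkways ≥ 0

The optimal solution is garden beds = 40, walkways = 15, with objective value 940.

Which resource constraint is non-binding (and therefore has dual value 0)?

equipment

crew: 155/155 (binding)
equipment: 140/153 (slack 13)
stone: 165/165 (binding)
By complementary slackness, a constraint with positive slack has shadow price 0 → equipment.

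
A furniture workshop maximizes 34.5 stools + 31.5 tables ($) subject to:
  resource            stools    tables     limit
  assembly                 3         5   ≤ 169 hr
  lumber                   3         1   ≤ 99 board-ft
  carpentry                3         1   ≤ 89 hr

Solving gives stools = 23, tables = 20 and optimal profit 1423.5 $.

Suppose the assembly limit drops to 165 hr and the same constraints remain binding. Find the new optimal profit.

1403.5

Check each constraint at x*: assembly 169/169 (tight); lumber 89/99 (slack 10); carpentry 89/89 (tight).
Since lumber is not tight, its dual is 0.
From A_Bᵀ y = c: 3·y_assembly + 3·y_carpentry = 34.5; 5·y_assembly + 1·y_carpentry = 31.5.
→ y_assembly = 5 and y_carpentry = 6.5.
Δz = y_assembly·Δb = 5 × (-4) = -20, so new z* = 1423.5 − 20 = 1403.5.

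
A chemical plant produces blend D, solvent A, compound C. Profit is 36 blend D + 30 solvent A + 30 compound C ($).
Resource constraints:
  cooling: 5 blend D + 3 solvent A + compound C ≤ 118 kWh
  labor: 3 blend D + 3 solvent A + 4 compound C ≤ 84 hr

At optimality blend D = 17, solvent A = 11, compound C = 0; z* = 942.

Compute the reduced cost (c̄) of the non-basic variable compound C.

-1

At the optimum: cooling uses 118 of 118 (binding); labor uses 84 of 84 (binding).
From A_Bᵀ y = c: 5·y_cooling + 3·y_labor = 36; 3·y_cooling + 3·y_labor = 30.
→ y_cooling = 3 and y_labor = 7.
Reduced cost of compound C: c₃ − yᵀa₃ = 30 − (3·1 + 7·4) = 30 − 31 = -1.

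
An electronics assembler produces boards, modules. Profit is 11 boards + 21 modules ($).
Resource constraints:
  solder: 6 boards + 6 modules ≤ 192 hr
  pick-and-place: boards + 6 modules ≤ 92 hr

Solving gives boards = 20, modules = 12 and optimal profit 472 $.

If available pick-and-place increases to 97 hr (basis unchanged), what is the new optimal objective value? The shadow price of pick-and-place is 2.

Δb = 5, so new z* = 472 + (2)·(5) = 472 + 10 = 482.

482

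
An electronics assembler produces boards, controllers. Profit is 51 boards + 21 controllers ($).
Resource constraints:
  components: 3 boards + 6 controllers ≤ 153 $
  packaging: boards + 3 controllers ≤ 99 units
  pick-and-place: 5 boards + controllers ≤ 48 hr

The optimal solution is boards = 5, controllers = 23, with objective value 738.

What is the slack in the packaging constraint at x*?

packaging used = 1·5 + 3·23 = 74; slack = 99 − 74 = 25.

25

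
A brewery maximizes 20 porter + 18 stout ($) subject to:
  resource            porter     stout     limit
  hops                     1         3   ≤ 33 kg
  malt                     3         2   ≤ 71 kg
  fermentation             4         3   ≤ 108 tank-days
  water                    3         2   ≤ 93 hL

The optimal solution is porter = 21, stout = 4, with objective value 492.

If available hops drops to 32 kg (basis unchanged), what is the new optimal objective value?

Check each constraint at x*: hops 33/33 (tight); malt 71/71 (tight); fermentation 96/108 (slack 12); water 71/93 (slack 22).
Since fermentation, water are not tight, their duals are 0.
The binding rows give the dual system: 1·y_hops + 3·y_malt = 20 and 3·y_hops + 2·y_malt = 18.
→ y_hops = 2 and y_malt = 6.
Δz = y_hops·Δb = 2 × (-1) = -2, so new z* = 492 − 2 = 490.

490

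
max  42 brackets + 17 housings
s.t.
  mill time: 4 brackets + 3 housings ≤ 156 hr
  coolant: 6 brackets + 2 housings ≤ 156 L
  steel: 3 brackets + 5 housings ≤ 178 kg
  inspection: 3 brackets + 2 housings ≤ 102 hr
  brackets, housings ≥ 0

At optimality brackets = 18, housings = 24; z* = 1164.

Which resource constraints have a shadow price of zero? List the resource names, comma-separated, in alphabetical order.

mill time, steel

mill time: 144/156 (slack 12)
coolant: 156/156 (binding)
steel: 174/178 (slack 4)
inspection: 102/102 (binding)
By complementary slackness, a constraint with positive slack has shadow price 0 → mill time, steel.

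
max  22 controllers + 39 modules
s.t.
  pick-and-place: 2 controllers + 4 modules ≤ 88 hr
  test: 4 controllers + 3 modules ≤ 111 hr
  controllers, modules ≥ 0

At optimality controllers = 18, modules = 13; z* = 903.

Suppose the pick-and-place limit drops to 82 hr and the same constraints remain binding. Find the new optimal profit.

At the optimum: pick-and-place uses 88 of 88 (binding); test uses 111 of 111 (binding).
The binding rows give the dual system: 2·y_pick-and-place + 4·y_test = 22 and 4·y_pick-and-place + 3·y_test = 39.
→ y_pick-and-place = 9 and y_test = 1.
Δz = y_pick-and-place·Δb = 9 × (-6) = -54, so new z* = 903 − 54 = 849.

849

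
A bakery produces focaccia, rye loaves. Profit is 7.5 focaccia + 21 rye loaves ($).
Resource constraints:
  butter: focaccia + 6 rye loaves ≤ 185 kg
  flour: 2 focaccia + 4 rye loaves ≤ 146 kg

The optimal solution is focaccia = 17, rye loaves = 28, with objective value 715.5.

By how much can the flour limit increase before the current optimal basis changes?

Binding constraints: butter, flour. The basis is B = [[1,6],[2,4]] with det -8.
Per unit increase in flour, x* moves by d = (0.75, -0.125).
The basis stays optimal until rye loaves reaches 0; allowable increase = 224 kg.

224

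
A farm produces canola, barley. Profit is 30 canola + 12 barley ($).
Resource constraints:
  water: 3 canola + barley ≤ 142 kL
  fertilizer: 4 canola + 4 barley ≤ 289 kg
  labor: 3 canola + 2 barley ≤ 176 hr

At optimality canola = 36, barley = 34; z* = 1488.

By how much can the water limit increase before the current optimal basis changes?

Binding constraints: water, labor. The basis is B = [[3,1],[3,2]] with det 3.
Per unit increase in water, x* moves by d = (0.6667, -1).
The basis stays optimal until barley reaches 0; allowable increase = 34 kL.

34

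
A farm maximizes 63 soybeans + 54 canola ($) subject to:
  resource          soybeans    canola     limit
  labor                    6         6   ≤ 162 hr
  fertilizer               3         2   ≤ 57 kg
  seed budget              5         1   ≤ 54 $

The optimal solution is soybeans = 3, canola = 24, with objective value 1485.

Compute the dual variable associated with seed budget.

Check each constraint at x*: labor 162/162 (tight); fertilizer 57/57 (tight); seed budget 39/54 (slack 15).
Since seed budget is not tight, its dual is 0.
From A_Bᵀ y = c: 6·y_labor + 3·y_fertilizer = 63; 6·y_labor + 2·y_fertilizer = 54.
→ y_labor = 6 and y_fertilizer = 9.
Shadow price of seed budget = 0.

0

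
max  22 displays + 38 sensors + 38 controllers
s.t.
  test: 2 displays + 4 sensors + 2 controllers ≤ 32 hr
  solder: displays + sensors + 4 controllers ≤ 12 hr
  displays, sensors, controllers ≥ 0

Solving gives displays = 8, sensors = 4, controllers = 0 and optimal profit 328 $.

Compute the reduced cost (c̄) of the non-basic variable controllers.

-2

Both test and solder are binding at x*.
From A_Bᵀ y = c: 2·y_test + 1·y_solder = 22; 4·y_test + 1·y_solder = 38.
→ y_test = 8 and y_solder = 6.
Reduced cost of controllers: c₃ − yᵀa₃ = 38 − (8·2 + 6·4) = 38 − 40 = -2.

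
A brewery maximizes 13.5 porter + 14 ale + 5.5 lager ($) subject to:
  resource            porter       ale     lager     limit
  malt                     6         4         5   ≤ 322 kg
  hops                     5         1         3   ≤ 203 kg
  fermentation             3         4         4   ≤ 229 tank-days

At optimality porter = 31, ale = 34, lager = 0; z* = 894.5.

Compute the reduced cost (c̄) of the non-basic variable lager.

-9.5

At the optimum: malt uses 322 of 322 (binding); hops uses 189 of 203 (slack = 14); fermentation uses 229 of 229 (binding).
By complementary slackness, y = 0 for the non-binding constraint.
From A_Bᵀ y = c: 6·y_malt + 3·y_fermentation = 13.5; 4·y_malt + 4·y_fermentation = 14.
→ y_malt = 1 and y_fermentation = 2.5.
Reduced cost of lager: c₃ − yᵀa₃ = 5.5 − (1·5 + 2.5·4) = 5.5 − 15 = -9.5.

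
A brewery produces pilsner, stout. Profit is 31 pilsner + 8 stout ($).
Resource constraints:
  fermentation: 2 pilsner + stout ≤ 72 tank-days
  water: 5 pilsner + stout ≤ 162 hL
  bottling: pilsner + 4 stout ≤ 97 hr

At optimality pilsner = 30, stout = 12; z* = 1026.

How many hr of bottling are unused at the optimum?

bottling used = 1·30 + 4·12 = 78; slack = 97 − 78 = 19.

19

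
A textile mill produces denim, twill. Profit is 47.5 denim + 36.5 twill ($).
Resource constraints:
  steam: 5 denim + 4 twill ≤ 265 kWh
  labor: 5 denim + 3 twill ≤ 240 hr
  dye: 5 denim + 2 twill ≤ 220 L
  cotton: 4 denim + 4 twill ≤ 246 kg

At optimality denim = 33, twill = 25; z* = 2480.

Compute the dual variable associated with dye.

0

At the optimum: steam uses 265 of 265 (binding); labor uses 240 of 240 (binding); dye uses 215 of 220 (slack = 5); cotton uses 232 of 246 (slack = 14).
Slack constraints have shadow price 0 (complementary slackness).
The binding rows give the dual system: 5·y_steam + 5·y_labor = 47.5 and 4·y_steam + 3·y_labor = 36.5.
This yields shadow prices y_steam = 8, y_labor = 1.5.
Shadow price of dye = 0.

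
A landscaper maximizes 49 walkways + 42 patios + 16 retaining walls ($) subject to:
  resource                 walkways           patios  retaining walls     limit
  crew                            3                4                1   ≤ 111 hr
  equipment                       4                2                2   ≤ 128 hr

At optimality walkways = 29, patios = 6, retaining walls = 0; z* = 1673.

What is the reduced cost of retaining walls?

-5

At the optimum: crew uses 111 of 111 (binding); equipment uses 128 of 128 (binding).
Dual feasibility on the basic columns requires 3·y_crew + 4·y_equipment = 49, 4·y_crew + 2·y_equipment = 42.
Solving: y_crew = 7, y_equipment = 7.
Reduced cost of retaining walls: c₃ − yᵀa₃ = 16 − (7·1 + 7·2) = 16 − 21 = -5.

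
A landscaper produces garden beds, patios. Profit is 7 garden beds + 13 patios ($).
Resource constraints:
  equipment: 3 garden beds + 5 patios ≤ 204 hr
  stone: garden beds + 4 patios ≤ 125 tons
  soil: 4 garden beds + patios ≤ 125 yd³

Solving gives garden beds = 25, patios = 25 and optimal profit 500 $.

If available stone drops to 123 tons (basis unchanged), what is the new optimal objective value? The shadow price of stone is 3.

494

Δb = -2, so new z* = 500 + (3)·(-2) = 500 − 6 = 494.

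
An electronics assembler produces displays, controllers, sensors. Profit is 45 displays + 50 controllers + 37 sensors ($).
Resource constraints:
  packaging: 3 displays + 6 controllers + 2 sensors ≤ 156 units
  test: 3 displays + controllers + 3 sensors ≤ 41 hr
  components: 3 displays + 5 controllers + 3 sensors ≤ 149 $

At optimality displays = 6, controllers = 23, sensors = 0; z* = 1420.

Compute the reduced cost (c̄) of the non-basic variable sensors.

-1

At the optimum: packaging uses 156 of 156 (binding); test uses 41 of 41 (binding); components uses 133 of 149 (slack = 16).
Slack constraints have shadow price 0 (complementary slackness).
From A_Bᵀ y = c: 3·y_packaging + 3·y_test = 45; 6·y_packaging + 1·y_test = 50.
This yields shadow prices y_packaging = 7, y_test = 8.
Reduced cost of sensors: c₃ − yᵀa₃ = 37 − (7·2 + 8·3) = 37 − 38 = -1.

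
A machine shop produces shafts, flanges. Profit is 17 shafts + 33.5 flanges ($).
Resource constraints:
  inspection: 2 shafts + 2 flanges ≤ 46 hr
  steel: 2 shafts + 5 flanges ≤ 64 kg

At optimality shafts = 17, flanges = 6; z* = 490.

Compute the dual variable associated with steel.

Both inspection and steel are binding at x*.
The binding rows give the dual system: 2·y_inspection + 2·y_steel = 17 and 2·y_inspection + 5·y_steel = 33.5.
→ y_inspection = 3 and y_steel = 5.5.
Shadow price of steel = 5.5.

5.5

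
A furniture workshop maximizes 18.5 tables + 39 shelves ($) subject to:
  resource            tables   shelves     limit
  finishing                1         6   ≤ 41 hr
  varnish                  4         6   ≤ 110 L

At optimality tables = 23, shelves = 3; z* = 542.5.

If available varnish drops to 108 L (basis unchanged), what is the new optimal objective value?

At the optimum: finishing uses 41 of 41 (binding); varnish uses 110 of 110 (binding).
The binding rows give the dual system: 1·y_finishing + 4·y_varnish = 18.5 and 6·y_finishing + 6·y_varnish = 39.
This yields shadow prices y_finishing = 2.5, y_varnish = 4.
Δz = y_varnish·Δb = 4 × (-2) = -8, so new z* = 542.5 − 8 = 534.5.

534.5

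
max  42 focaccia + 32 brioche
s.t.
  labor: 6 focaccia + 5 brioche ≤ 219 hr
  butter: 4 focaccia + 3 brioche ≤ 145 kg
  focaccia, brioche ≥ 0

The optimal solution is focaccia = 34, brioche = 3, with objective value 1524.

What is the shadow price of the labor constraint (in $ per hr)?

1

At the optimum: labor uses 219 of 219 (binding); butter uses 145 of 145 (binding).
The binding rows give the dual system: 6·y_labor + 4·y_butter = 42 and 5·y_labor + 3·y_butter = 32.
This yields shadow prices y_labor = 1, y_butter = 9.
Shadow price of labor = 1.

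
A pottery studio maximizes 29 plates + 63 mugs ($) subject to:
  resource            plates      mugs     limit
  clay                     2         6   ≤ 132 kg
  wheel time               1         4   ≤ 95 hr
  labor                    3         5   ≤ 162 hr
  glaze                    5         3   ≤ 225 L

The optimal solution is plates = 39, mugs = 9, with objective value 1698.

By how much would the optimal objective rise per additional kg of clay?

Check each constraint at x*: clay 132/132 (tight); wheel time 75/95 (slack 20); labor 162/162 (tight); glaze 222/225 (slack 3).
By complementary slackness, y = 0 for the non-binding constraints.
The binding rows give the dual system: 2·y_clay + 3·y_labor = 29 and 6·y_clay + 5·y_labor = 63.
→ y_clay = 5.5 and y_labor = 6.
Shadow price of clay = 5.5.

5.5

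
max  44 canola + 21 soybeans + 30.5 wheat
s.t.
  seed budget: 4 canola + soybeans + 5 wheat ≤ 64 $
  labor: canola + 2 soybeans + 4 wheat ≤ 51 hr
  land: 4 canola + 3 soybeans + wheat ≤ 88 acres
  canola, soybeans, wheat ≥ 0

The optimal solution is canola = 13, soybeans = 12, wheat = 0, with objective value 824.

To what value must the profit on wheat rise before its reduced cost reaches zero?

35

Check each constraint at x*: seed budget 64/64 (tight); labor 37/51 (slack 14); land 88/88 (tight).
By complementary slackness, y = 0 for the non-binding constraint.
The binding rows give the dual system: 4·y_seed budget + 4·y_land = 44 and 1·y_seed budget + 3·y_land = 21.
Solving: y_seed budget = 6, y_land = 5.
wheat enters the basis when its profit ≥ yᵀa₃ = 6·5 + 5·1 = 35.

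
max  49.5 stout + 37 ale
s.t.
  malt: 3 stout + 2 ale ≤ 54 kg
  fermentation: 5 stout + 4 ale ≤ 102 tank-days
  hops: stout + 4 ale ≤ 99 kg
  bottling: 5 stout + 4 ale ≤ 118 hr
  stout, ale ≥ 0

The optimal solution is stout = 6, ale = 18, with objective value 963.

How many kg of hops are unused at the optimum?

21

hops used = 1·6 + 4·18 = 78; slack = 99 − 78 = 21.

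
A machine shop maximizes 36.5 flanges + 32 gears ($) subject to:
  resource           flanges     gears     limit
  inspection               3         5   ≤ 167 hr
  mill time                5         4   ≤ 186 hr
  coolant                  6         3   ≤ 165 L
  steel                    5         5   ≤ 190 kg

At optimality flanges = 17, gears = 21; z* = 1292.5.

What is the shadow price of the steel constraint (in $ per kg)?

5.5

Check each constraint at x*: inspection 156/167 (slack 11); mill time 169/186 (slack 17); coolant 165/165 (tight); steel 190/190 (tight).
Slack constraints have shadow price 0 (complementary slackness).
Dual feasibility on the basic columns requires 6·y_coolant + 5·y_steel = 36.5, 3·y_coolant + 5·y_steel = 32.
Solving: y_coolant = 1.5, y_steel = 5.5.
Shadow price of steel = 5.5.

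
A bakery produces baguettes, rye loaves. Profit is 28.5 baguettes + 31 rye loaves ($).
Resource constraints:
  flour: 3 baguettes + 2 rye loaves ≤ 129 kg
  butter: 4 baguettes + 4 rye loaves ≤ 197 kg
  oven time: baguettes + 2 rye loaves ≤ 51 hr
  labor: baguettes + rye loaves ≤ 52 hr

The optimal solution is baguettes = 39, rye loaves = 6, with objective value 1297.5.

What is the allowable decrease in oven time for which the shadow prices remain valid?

Binding constraints: flour, oven time. The basis is B = [[3,2],[1,2]] with det 4.
Per unit decrease in oven time, x* moves by d = (0.5, -0.75).
The basis stays optimal until rye loaves reaches 0; allowable decrease = 8 hr.

8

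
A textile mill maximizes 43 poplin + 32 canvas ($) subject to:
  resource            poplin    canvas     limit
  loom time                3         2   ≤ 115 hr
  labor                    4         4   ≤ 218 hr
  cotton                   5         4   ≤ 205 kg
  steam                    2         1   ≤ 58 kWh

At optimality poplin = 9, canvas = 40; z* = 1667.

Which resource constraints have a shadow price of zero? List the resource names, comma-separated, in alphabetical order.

loom time: 107/115 (slack 8)
labor: 196/218 (slack 22)
cotton: 205/205 (binding)
steam: 58/58 (binding)
By complementary slackness, a constraint with positive slack has shadow price 0 → labor, loom time.

labor, loom time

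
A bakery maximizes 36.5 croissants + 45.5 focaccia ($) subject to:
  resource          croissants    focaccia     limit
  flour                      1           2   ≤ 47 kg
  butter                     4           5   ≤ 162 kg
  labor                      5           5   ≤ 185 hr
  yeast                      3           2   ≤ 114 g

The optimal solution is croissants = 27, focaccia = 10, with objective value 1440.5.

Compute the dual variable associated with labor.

5.5

Binding: flour and labor. Non-binding: butter (4 unused), yeast (13 unused).
Since butter, yeast are not tight, their duals are 0.
The binding rows give the dual system: 1·y_flour + 5·y_labor = 36.5 and 2·y_flour + 5·y_labor = 45.5.
This yields shadow prices y_flour = 9, y_labor = 5.5.
Shadow price of labor = 5.5.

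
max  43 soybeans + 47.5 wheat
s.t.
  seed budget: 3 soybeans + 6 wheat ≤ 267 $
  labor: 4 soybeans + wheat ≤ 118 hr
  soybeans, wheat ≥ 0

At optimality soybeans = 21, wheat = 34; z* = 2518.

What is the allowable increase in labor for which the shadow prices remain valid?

Binding constraints: seed budget, labor. The basis is B = [[3,6],[4,1]] with det -21.
Per unit increase in labor, x* moves by d = (0.2857, -0.1429).
The basis stays optimal until wheat reaches 0; allowable increase = 238 hr.

238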